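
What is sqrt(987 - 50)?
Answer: sqrt(937) ≈ 30.610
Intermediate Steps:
sqrt(987 - 50) = sqrt(937)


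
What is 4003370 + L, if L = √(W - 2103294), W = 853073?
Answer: 4003370 + I*√1250221 ≈ 4.0034e+6 + 1118.1*I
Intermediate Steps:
L = I*√1250221 (L = √(853073 - 2103294) = √(-1250221) = I*√1250221 ≈ 1118.1*I)
4003370 + L = 4003370 + I*√1250221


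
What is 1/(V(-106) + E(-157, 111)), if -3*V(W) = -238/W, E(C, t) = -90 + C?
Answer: -159/39392 ≈ -0.0040364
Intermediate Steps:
V(W) = 238/(3*W) (V(W) = -(-238)/(3*W) = 238/(3*W))
1/(V(-106) + E(-157, 111)) = 1/((238/3)/(-106) + (-90 - 157)) = 1/((238/3)*(-1/106) - 247) = 1/(-119/159 - 247) = 1/(-39392/159) = -159/39392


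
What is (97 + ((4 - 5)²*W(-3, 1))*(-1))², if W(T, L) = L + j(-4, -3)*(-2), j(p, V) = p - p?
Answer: 9216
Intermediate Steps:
j(p, V) = 0
W(T, L) = L (W(T, L) = L + 0*(-2) = L + 0 = L)
(97 + ((4 - 5)²*W(-3, 1))*(-1))² = (97 + ((4 - 5)²*1)*(-1))² = (97 + ((-1)²*1)*(-1))² = (97 + (1*1)*(-1))² = (97 + 1*(-1))² = (97 - 1)² = 96² = 9216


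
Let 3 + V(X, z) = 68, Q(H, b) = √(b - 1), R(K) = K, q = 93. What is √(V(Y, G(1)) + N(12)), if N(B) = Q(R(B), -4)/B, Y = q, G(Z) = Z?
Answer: √(2340 + 3*I*√5)/6 ≈ 8.0623 + 0.011556*I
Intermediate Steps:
Y = 93
Q(H, b) = √(-1 + b)
V(X, z) = 65 (V(X, z) = -3 + 68 = 65)
N(B) = I*√5/B (N(B) = √(-1 - 4)/B = √(-5)/B = (I*√5)/B = I*√5/B)
√(V(Y, G(1)) + N(12)) = √(65 + I*√5/12)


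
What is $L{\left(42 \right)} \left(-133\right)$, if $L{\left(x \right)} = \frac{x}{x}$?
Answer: $-133$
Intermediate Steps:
$L{\left(x \right)} = 1$
$L{\left(42 \right)} \left(-133\right) = 1 \left(-133\right) = -133$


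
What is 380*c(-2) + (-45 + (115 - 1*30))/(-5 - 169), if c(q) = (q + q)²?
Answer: 528940/87 ≈ 6079.8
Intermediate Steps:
c(q) = 4*q² (c(q) = (2*q)² = 4*q²)
380*c(-2) + (-45 + (115 - 1*30))/(-5 - 169) = 380*(4*(-2)²) + (-45 + (115 - 1*30))/(-5 - 169) = 380*(4*4) + (-45 + (115 - 30))/(-174) = 380*16 + (-45 + 85)*(-1/174) = 6080 + 40*(-1/174) = 6080 - 20/87 = 528940/87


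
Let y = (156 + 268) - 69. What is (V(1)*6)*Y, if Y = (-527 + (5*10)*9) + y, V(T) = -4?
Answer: -6672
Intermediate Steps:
y = 355 (y = 424 - 69 = 355)
Y = 278 (Y = (-527 + (5*10)*9) + 355 = (-527 + 50*9) + 355 = (-527 + 450) + 355 = -77 + 355 = 278)
(V(1)*6)*Y = -4*6*278 = -24*278 = -6672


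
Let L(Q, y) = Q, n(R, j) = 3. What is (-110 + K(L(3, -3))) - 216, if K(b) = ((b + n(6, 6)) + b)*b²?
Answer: -245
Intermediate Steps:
K(b) = b²*(3 + 2*b) (K(b) = ((b + 3) + b)*b² = ((3 + b) + b)*b² = (3 + 2*b)*b² = b²*(3 + 2*b))
(-110 + K(L(3, -3))) - 216 = (-110 + 3²*(3 + 2*3)) - 216 = (-110 + 9*(3 + 6)) - 216 = (-110 + 9*9) - 216 = (-110 + 81) - 216 = -29 - 216 = -245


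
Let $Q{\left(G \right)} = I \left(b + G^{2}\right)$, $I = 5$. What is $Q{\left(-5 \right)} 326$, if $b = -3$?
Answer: $35860$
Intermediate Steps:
$Q{\left(G \right)} = -15 + 5 G^{2}$ ($Q{\left(G \right)} = 5 \left(-3 + G^{2}\right) = -15 + 5 G^{2}$)
$Q{\left(-5 \right)} 326 = \left(-15 + 5 \left(-5\right)^{2}\right) 326 = \left(-15 + 5 \cdot 25\right) 326 = \left(-15 + 125\right) 326 = 110 \cdot 326 = 35860$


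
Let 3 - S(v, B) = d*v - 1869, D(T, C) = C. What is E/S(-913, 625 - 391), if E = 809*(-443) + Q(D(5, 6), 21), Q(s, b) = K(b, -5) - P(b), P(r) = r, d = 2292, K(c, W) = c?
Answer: -358387/2094468 ≈ -0.17111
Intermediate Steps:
S(v, B) = 1872 - 2292*v (S(v, B) = 3 - (2292*v - 1869) = 3 - (-1869 + 2292*v) = 3 + (1869 - 2292*v) = 1872 - 2292*v)
Q(s, b) = 0 (Q(s, b) = b - b = 0)
E = -358387 (E = 809*(-443) + 0 = -358387 + 0 = -358387)
E/S(-913, 625 - 391) = -358387/(1872 - 2292*(-913)) = -358387/(1872 + 2092596) = -358387/2094468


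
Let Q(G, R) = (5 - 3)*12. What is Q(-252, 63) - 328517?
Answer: -328493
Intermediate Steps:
Q(G, R) = 24 (Q(G, R) = 2*12 = 24)
Q(-252, 63) - 328517 = 24 - 328517 = -328493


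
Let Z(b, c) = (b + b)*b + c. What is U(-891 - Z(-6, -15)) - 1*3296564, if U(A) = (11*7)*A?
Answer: -3369560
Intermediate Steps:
Z(b, c) = c + 2*b**2 (Z(b, c) = (2*b)*b + c = 2*b**2 + c = c + 2*b**2)
U(A) = 77*A
U(-891 - Z(-6, -15)) - 1*3296564 = 77*(-891 - (-15 + 2*(-6)**2)) - 1*3296564 = 77*(-891 - (-15 + 2*36)) - 3296564 = 77*(-891 - (-15 + 72)) - 3296564 = 77*(-891 - 1*57) - 3296564 = 77*(-891 - 57) - 3296564 = 77*(-948) - 3296564 = -72996 - 3296564 = -3369560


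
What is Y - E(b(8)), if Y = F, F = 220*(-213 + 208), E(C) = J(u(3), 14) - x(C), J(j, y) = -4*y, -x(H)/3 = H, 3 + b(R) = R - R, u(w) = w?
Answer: -1035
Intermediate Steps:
b(R) = -3 (b(R) = -3 + (R - R) = -3 + 0 = -3)
x(H) = -3*H
E(C) = -56 + 3*C (E(C) = -4*14 - (-3)*C = -56 + 3*C)
F = -1100 (F = 220*(-5) = -1100)
Y = -1100
Y - E(b(8)) = -1100 - (-56 + 3*(-3)) = -1100 - (-56 - 9) = -1100 - 1*(-65) = -1100 + 65 = -1035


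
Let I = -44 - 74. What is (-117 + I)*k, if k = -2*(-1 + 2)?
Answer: 470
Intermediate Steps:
I = -118
k = -2 (k = -2*1 = -2)
(-117 + I)*k = (-117 - 118)*(-2) = -235*(-2) = 470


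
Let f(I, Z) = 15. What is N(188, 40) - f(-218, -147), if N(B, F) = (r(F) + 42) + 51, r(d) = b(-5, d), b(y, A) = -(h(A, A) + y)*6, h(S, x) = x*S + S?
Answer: -9732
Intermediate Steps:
h(S, x) = S + S*x (h(S, x) = S*x + S = S + S*x)
b(y, A) = -6*y - 6*A*(1 + A) (b(y, A) = -(A*(1 + A) + y)*6 = -(y + A*(1 + A))*6 = -(6*y + 6*A*(1 + A)) = -6*y - 6*A*(1 + A))
r(d) = 30 - 6*d*(1 + d) (r(d) = -6*(-5) - 6*d*(1 + d) = 30 - 6*d*(1 + d))
N(B, F) = 123 - 6*F*(1 + F) (N(B, F) = ((30 - 6*F*(1 + F)) + 42) + 51 = (72 - 6*F*(1 + F)) + 51 = 123 - 6*F*(1 + F))
N(188, 40) - f(-218, -147) = (123 - 6*40*(1 + 40)) - 1*15 = (123 - 6*40*41) - 15 = (123 - 9840) - 15 = -9717 - 15 = -9732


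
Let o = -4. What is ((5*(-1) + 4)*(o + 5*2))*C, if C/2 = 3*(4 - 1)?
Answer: -108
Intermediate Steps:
C = 18 (C = 2*(3*(4 - 1)) = 2*(3*3) = 2*9 = 18)
((5*(-1) + 4)*(o + 5*2))*C = ((5*(-1) + 4)*(-4 + 5*2))*18 = ((-5 + 4)*(-4 + 10))*18 = -1*6*18 = -6*18 = -108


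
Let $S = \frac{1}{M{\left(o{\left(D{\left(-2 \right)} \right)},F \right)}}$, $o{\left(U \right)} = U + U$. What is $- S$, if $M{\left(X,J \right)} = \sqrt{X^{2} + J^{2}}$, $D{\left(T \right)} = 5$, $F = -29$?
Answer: $- \frac{\sqrt{941}}{941} \approx -0.032599$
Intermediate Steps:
$o{\left(U \right)} = 2 U$
$M{\left(X,J \right)} = \sqrt{J^{2} + X^{2}}$
$S = \frac{\sqrt{941}}{941}$ ($S = \frac{1}{\sqrt{\left(-29\right)^{2} + \left(2 \cdot 5\right)^{2}}} = \frac{1}{\sqrt{841 + 10^{2}}} = \frac{1}{\sqrt{841 + 100}} = \frac{1}{\sqrt{941}} = \frac{\sqrt{941}}{941} \approx 0.032599$)
$- S = - \frac{\sqrt{941}}{941}$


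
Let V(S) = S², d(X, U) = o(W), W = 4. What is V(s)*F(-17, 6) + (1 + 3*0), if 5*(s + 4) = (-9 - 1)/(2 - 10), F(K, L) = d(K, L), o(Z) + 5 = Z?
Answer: -209/16 ≈ -13.063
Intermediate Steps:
o(Z) = -5 + Z
d(X, U) = -1 (d(X, U) = -5 + 4 = -1)
F(K, L) = -1
s = -15/4 (s = -4 + ((-9 - 1)/(2 - 10))/5 = -4 + (-10/(-8))/5 = -4 + (-10*(-⅛))/5 = -4 + (⅕)*(5/4) = -4 + ¼ = -15/4 ≈ -3.7500)
V(s)*F(-17, 6) + (1 + 3*0) = (-15/4)²*(-1) + (1 + 3*0) = (225/16)*(-1) + (1 + 0) = -225/16 + 1 = -209/16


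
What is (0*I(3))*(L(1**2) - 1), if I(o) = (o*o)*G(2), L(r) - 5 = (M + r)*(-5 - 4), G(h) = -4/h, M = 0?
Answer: 0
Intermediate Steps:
L(r) = 5 - 9*r (L(r) = 5 + (0 + r)*(-5 - 4) = 5 + r*(-9) = 5 - 9*r)
I(o) = -2*o**2 (I(o) = (o*o)*(-4/2) = o**2*(-4*1/2) = o**2*(-2) = -2*o**2)
(0*I(3))*(L(1**2) - 1) = (0*(-2*3**2))*((5 - 9*1**2) - 1) = (0*(-2*9))*((5 - 9*1) - 1) = (0*(-18))*((5 - 9) - 1) = 0*(-4 - 1) = 0*(-5) = 0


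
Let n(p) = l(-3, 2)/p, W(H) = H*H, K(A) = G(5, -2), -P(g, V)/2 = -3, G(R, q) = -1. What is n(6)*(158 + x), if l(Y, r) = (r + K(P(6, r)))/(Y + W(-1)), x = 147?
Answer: -305/12 ≈ -25.417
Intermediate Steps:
P(g, V) = 6 (P(g, V) = -2*(-3) = 6)
K(A) = -1
W(H) = H**2
l(Y, r) = (-1 + r)/(1 + Y) (l(Y, r) = (r - 1)/(Y + (-1)**2) = (-1 + r)/(Y + 1) = (-1 + r)/(1 + Y))
n(p) = -1/(2*p) (n(p) = ((-1 + 2)/(1 - 3))/p = (1/(-2))/p = (-1/2*1)/p = -1/(2*p))
n(6)*(158 + x) = (-1/2/6)*(158 + 147) = -1/2*1/6*305 = -1/12*305 = -305/12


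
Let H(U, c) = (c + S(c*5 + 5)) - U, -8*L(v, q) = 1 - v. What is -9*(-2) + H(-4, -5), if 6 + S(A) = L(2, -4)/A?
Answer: 1759/160 ≈ 10.994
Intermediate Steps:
L(v, q) = -⅛ + v/8 (L(v, q) = -(1 - v)/8 = -⅛ + v/8)
S(A) = -6 + 1/(8*A) (S(A) = -6 + (-⅛ + (⅛)*2)/A = -6 + (-⅛ + ¼)/A = -6 + 1/(8*A))
H(U, c) = -6 + c - U + 1/(8*(5 + 5*c)) (H(U, c) = (c + (-6 + 1/(8*(c*5 + 5)))) - U = (c + (-6 + 1/(8*(5*c + 5)))) - U = (c + (-6 + 1/(8*(5 + 5*c)))) - U = (-6 + c + 1/(8*(5 + 5*c))) - U = -6 + c - U + 1/(8*(5 + 5*c)))
-9*(-2) + H(-4, -5) = -9*(-2) + (1/40 + (1 - 5)*(-6 - 5 - 1*(-4)))/(1 - 5) = 18 + (1/40 - 4*(-6 - 5 + 4))/(-4) = 18 - (1/40 - 4*(-7))/4 = 18 - (1/40 + 28)/4 = 18 - ¼*1121/40 = 18 - 1121/160 = 1759/160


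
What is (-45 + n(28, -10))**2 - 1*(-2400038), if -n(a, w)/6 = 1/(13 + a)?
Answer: 4037890079/1681 ≈ 2.4021e+6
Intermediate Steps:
n(a, w) = -6/(13 + a)
(-45 + n(28, -10))**2 - 1*(-2400038) = (-45 - 6/(13 + 28))**2 - 1*(-2400038) = (-45 - 6/41)**2 + 2400038 = (-1851/41)**2 + 2400038 = 3426201/1681 + 2400038 = 4037890079/1681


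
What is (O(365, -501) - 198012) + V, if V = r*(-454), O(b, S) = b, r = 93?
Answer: -239869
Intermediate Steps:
V = -42222 (V = 93*(-454) = -42222)
(O(365, -501) - 198012) + V = (365 - 198012) - 42222 = -197647 - 42222 = -239869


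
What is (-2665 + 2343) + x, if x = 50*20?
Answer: 678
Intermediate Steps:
x = 1000
(-2665 + 2343) + x = (-2665 + 2343) + 1000 = -322 + 1000 = 678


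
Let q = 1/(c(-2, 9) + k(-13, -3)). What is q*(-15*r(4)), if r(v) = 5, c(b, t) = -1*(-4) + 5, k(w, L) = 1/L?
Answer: -225/26 ≈ -8.6538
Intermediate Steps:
c(b, t) = 9 (c(b, t) = 4 + 5 = 9)
q = 3/26 (q = 1/(9 + 1/(-3)) = 1/(9 - ⅓) = 1/(26/3) = 3/26 ≈ 0.11538)
q*(-15*r(4)) = 3*(-15*5)/26 = (3/26)*(-75) = -225/26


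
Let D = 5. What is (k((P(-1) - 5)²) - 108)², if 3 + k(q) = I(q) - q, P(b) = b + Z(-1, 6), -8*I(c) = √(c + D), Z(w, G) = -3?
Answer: (1536 + √86)²/64 ≈ 37311.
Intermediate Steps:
I(c) = -√(5 + c)/8 (I(c) = -√(c + 5)/8 = -√(5 + c)/8)
P(b) = -3 + b (P(b) = b - 3 = -3 + b)
k(q) = -3 - q - √(5 + q)/8 (k(q) = -3 + (-√(5 + q)/8 - q) = -3 + (-q - √(5 + q)/8) = -3 - q - √(5 + q)/8)
(k((P(-1) - 5)²) - 108)² = ((-3 - ((-3 - 1) - 5)² - √(5 + ((-3 - 1) - 5)²)/8) - 108)² = ((-3 - (-4 - 5)² - √(5 + (-4 - 5)²)/8) - 108)² = ((-3 - 1*(-9)² - √(5 + (-9)²)/8) - 108)² = ((-3 - 1*81 - √(5 + 81)/8) - 108)² = ((-3 - 81 - √86/8) - 108)² = ((-84 - √86/8) - 108)² = (-192 - √86/8)²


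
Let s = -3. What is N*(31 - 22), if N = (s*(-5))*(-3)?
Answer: -405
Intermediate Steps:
N = -45 (N = -3*(-5)*(-3) = 15*(-3) = -45)
N*(31 - 22) = -45*(31 - 22) = -45*9 = -405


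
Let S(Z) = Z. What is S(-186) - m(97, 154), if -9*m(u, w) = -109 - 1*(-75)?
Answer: -1708/9 ≈ -189.78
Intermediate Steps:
m(u, w) = 34/9 (m(u, w) = -(-109 - 1*(-75))/9 = -(-109 + 75)/9 = -⅑*(-34) = 34/9)
S(-186) - m(97, 154) = -186 - 1*34/9 = -186 - 34/9 = -1708/9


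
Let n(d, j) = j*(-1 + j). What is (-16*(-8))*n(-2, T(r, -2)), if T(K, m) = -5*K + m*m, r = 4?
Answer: 34816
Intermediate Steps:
T(K, m) = m² - 5*K (T(K, m) = -5*K + m² = m² - 5*K)
(-16*(-8))*n(-2, T(r, -2)) = (-16*(-8))*(((-2)² - 5*4)*(-1 + ((-2)² - 5*4))) = 128*((4 - 20)*(-1 + (4 - 20))) = 128*(-16*(-1 - 16)) = 128*(-16*(-17)) = 128*272 = 34816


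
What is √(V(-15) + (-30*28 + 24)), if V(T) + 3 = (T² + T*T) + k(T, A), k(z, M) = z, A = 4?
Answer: 8*I*√6 ≈ 19.596*I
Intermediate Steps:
V(T) = -3 + T + 2*T² (V(T) = -3 + ((T² + T*T) + T) = -3 + ((T² + T²) + T) = -3 + (2*T² + T) = -3 + (T + 2*T²) = -3 + T + 2*T²)
√(V(-15) + (-30*28 + 24)) = √((-3 - 15 + 2*(-15)²) + (-30*28 + 24)) = √((-3 - 15 + 2*225) + (-840 + 24)) = √((-3 - 15 + 450) - 816) = √(432 - 816) = √(-384) = 8*I*√6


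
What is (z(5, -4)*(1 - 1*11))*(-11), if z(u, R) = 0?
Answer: 0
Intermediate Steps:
(z(5, -4)*(1 - 1*11))*(-11) = (0*(1 - 1*11))*(-11) = (0*(1 - 11))*(-11) = (0*(-10))*(-11) = 0*(-11) = 0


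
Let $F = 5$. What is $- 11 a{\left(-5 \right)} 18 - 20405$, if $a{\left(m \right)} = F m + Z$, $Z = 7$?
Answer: $-16841$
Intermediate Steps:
$a{\left(m \right)} = 7 + 5 m$ ($a{\left(m \right)} = 5 m + 7 = 7 + 5 m$)
$- 11 a{\left(-5 \right)} 18 - 20405 = - 11 \left(7 + 5 \left(-5\right)\right) 18 - 20405 = - 11 \left(7 - 25\right) 18 - 20405 = \left(-11\right) \left(-18\right) 18 - 20405 = 198 \cdot 18 - 20405 = 3564 - 20405 = -16841$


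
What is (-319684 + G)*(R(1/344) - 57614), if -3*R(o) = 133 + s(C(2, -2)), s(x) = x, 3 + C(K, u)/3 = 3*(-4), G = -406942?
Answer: 125655434180/3 ≈ 4.1885e+10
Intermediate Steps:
C(K, u) = -45 (C(K, u) = -9 + 3*(3*(-4)) = -9 + 3*(-12) = -9 - 36 = -45)
R(o) = -88/3 (R(o) = -(133 - 45)/3 = -⅓*88 = -88/3)
(-319684 + G)*(R(1/344) - 57614) = (-319684 - 406942)*(-88/3 - 57614) = -726626*(-172930/3) = 125655434180/3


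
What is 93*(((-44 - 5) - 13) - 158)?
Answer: -20460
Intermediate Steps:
93*(((-44 - 5) - 13) - 158) = 93*((-49 - 13) - 158) = 93*(-62 - 158) = 93*(-220) = -20460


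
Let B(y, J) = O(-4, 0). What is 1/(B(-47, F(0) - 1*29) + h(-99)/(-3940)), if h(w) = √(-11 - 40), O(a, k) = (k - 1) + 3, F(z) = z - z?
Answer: 31047200/62094451 + 3940*I*√51/62094451 ≈ 0.5 + 0.00045314*I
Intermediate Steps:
F(z) = 0
O(a, k) = 2 + k (O(a, k) = (-1 + k) + 3 = 2 + k)
h(w) = I*√51 (h(w) = √(-51) = I*√51)
B(y, J) = 2 (B(y, J) = 2 + 0 = 2)
1/(B(-47, F(0) - 1*29) + h(-99)/(-3940)) = 1/(2 + (I*√51)/(-3940)) = 1/(2 + (I*√51)*(-1/3940)) = 1/(2 - I*√51/3940)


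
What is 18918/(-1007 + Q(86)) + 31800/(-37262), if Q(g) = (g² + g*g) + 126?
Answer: 43758786/86391947 ≈ 0.50651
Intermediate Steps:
Q(g) = 126 + 2*g² (Q(g) = (g² + g²) + 126 = 2*g² + 126 = 126 + 2*g²)
18918/(-1007 + Q(86)) + 31800/(-37262) = 18918/(-1007 + (126 + 2*86²)) + 31800/(-37262) = 18918/(-1007 + (126 + 2*7396)) + 31800*(-1/37262) = 18918/(-1007 + (126 + 14792)) - 15900/18631 = 18918/(-1007 + 14918) - 15900/18631 = 18918/13911 - 15900/18631 = 18918*(1/13911) - 15900/18631 = 6306/4637 - 15900/18631 = 43758786/86391947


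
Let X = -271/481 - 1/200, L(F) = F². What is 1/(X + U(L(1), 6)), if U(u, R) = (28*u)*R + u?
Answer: 96200/16203119 ≈ 0.0059371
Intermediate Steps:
X = -54681/96200 (X = -271*1/481 - 1*1/200 = -271/481 - 1/200 = -54681/96200 ≈ -0.56841)
U(u, R) = u + 28*R*u (U(u, R) = 28*R*u + u = u + 28*R*u)
1/(X + U(L(1), 6)) = 1/(-54681/96200 + 1²*(1 + 28*6)) = 1/(-54681/96200 + 1*(1 + 168)) = 1/(-54681/96200 + 1*169) = 1/(-54681/96200 + 169) = 1/(16203119/96200) = 96200/16203119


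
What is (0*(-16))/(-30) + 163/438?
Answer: 163/438 ≈ 0.37215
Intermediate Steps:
(0*(-16))/(-30) + 163/438 = 0*(-1/30) + 163*(1/438) = 0 + 163/438 = 163/438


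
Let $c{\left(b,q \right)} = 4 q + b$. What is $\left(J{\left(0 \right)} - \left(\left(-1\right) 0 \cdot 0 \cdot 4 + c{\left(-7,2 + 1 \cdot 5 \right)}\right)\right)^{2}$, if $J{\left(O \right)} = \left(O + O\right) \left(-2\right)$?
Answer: $441$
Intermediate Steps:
$J{\left(O \right)} = - 4 O$ ($J{\left(O \right)} = 2 O \left(-2\right) = - 4 O$)
$c{\left(b,q \right)} = b + 4 q$
$\left(J{\left(0 \right)} - \left(\left(-1\right) 0 \cdot 0 \cdot 4 + c{\left(-7,2 + 1 \cdot 5 \right)}\right)\right)^{2} = \left(\left(-4\right) 0 - \left(-7 + 4 \left(2 + 1 \cdot 5\right) - 0 \cdot 0 \cdot 4\right)\right)^{2} = \left(0 + \left(0 \cdot 4 - \left(-7 + 4 \left(2 + 5\right)\right)\right)\right)^{2} = \left(0 + \left(0 - \left(-7 + 4 \cdot 7\right)\right)\right)^{2} = \left(0 + \left(0 - \left(-7 + 28\right)\right)\right)^{2} = \left(0 + \left(0 - 21\right)\right)^{2} = \left(0 - 21\right)^{2} = \left(-21\right)^{2} = 441$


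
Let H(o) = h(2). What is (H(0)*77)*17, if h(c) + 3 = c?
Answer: -1309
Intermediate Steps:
h(c) = -3 + c
H(o) = -1 (H(o) = -3 + 2 = -1)
(H(0)*77)*17 = -1*77*17 = -77*17 = -1309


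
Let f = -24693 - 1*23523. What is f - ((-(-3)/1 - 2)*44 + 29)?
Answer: -48289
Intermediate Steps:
f = -48216 (f = -24693 - 23523 = -48216)
f - ((-(-3)/1 - 2)*44 + 29) = -48216 - ((-(-3)/1 - 2)*44 + 29) = -48216 - ((-(-3) - 2)*44 + 29) = -48216 - ((-1*(-3) - 2)*44 + 29) = -48216 - ((3 - 2)*44 + 29) = -48216 - (1*44 + 29) = -48216 - (44 + 29) = -48216 - 1*73 = -48216 - 73 = -48289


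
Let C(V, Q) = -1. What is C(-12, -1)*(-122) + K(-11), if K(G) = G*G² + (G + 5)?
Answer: -1215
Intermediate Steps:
K(G) = 5 + G + G³ (K(G) = G³ + (5 + G) = 5 + G + G³)
C(-12, -1)*(-122) + K(-11) = -1*(-122) + (5 - 11 + (-11)³) = 122 + (5 - 11 - 1331) = 122 - 1337 = -1215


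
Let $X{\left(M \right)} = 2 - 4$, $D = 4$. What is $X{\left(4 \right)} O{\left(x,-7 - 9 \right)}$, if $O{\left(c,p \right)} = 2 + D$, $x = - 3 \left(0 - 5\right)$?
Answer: $-12$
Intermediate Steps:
$x = 15$ ($x = \left(-3\right) \left(-5\right) = 15$)
$O{\left(c,p \right)} = 6$ ($O{\left(c,p \right)} = 2 + 4 = 6$)
$X{\left(M \right)} = -2$ ($X{\left(M \right)} = 2 - 4 = -2$)
$X{\left(4 \right)} O{\left(x,-7 - 9 \right)} = \left(-2\right) 6 = -12$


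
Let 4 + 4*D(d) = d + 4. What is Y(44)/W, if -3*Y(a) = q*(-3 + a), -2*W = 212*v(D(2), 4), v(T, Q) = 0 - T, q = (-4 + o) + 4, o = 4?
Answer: -164/159 ≈ -1.0314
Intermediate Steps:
D(d) = d/4 (D(d) = -1 + (d + 4)/4 = -1 + (4 + d)/4 = -1 + (1 + d/4) = d/4)
q = 4 (q = (-4 + 4) + 4 = 0 + 4 = 4)
v(T, Q) = -T
W = 53 (W = -106*(-2/4) = -106*(-1*1/2) = -106*(-1)/2 = -1/2*(-106) = 53)
Y(a) = 4 - 4*a/3 (Y(a) = -4*(-3 + a)/3 = -(-12 + 4*a)/3 = 4 - 4*a/3)
Y(44)/W = (4 - 4/3*44)/53 = (4 - 176/3)*(1/53) = -164/3*1/53 = -164/159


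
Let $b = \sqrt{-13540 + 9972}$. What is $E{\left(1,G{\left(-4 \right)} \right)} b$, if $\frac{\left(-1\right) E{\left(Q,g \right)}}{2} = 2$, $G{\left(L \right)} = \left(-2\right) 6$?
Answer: $- 16 i \sqrt{223} \approx - 238.93 i$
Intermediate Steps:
$G{\left(L \right)} = -12$
$E{\left(Q,g \right)} = -4$ ($E{\left(Q,g \right)} = \left(-2\right) 2 = -4$)
$b = 4 i \sqrt{223}$ ($b = \sqrt{-3568} = 4 i \sqrt{223} \approx 59.733 i$)
$E{\left(1,G{\left(-4 \right)} \right)} b = - 4 \cdot 4 i \sqrt{223} = - 16 i \sqrt{223}$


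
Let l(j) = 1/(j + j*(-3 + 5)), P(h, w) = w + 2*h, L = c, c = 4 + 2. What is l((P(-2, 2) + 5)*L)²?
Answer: 1/2916 ≈ 0.00034294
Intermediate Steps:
c = 6
L = 6
l(j) = 1/(3*j) (l(j) = 1/(j + j*2) = 1/(j + 2*j) = 1/(3*j))
l((P(-2, 2) + 5)*L)² = (1/(3*((((2 + 2*(-2)) + 5)*6))))² = (1/(3*((((2 - 4) + 5)*6))))² = (1/(3*(((-2 + 5)*6))))² = (1/(3*((3*6))))² = ((⅓)/18)² = ((⅓)*(1/18))² = (1/54)² = 1/2916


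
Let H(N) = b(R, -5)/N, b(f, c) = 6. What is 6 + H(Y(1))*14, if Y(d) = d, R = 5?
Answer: 90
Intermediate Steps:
H(N) = 6/N
6 + H(Y(1))*14 = 6 + (6/1)*14 = 6 + (6*1)*14 = 6 + 6*14 = 6 + 84 = 90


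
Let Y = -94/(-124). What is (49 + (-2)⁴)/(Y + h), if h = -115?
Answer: -4030/7083 ≈ -0.56897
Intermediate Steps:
Y = 47/62 (Y = -94*(-1/124) = 47/62 ≈ 0.75806)
(49 + (-2)⁴)/(Y + h) = (49 + (-2)⁴)/(47/62 - 115) = (49 + 16)/(-7083/62) = 65*(-62/7083) = -4030/7083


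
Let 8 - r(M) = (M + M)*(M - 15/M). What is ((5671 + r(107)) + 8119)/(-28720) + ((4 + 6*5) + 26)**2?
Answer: 10340107/2872 ≈ 3600.3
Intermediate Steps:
r(M) = 8 - 2*M*(M - 15/M) (r(M) = 8 - (M + M)*(M - 15/M) = 8 - 2*M*(M - 15/M))
((5671 + r(107)) + 8119)/(-28720) + ((4 + 6*5) + 26)**2 = ((5671 + (38 - 2*107**2)) + 8119)/(-28720) + ((4 + 6*5) + 26)**2 = ((5671 + (38 - 2*11449)) + 8119)*(-1/28720) + ((4 + 30) + 26)**2 = ((5671 + (38 - 22898)) + 8119)*(-1/28720) + (34 + 26)**2 = ((5671 - 22860) + 8119)*(-1/28720) + 60**2 = (-17189 + 8119)*(-1/28720) + 3600 = -9070*(-1/28720) + 3600 = 907/2872 + 3600 = 10340107/2872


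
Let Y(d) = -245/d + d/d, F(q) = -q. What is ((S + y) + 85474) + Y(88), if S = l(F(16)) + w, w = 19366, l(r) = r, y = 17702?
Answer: 10782131/88 ≈ 1.2252e+5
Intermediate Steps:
Y(d) = 1 - 245/d (Y(d) = -245/d + 1 = 1 - 245/d)
S = 19350 (S = -1*16 + 19366 = -16 + 19366 = 19350)
((S + y) + 85474) + Y(88) = ((19350 + 17702) + 85474) + (-245 + 88)/88 = (37052 + 85474) + (1/88)*(-157) = 122526 - 157/88 = 10782131/88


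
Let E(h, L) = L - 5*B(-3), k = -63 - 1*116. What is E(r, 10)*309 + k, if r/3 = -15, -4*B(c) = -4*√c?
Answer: 2911 - 1545*I*√3 ≈ 2911.0 - 2676.0*I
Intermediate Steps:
k = -179 (k = -63 - 116 = -179)
B(c) = √c (B(c) = -(-1)*√c = √c)
r = -45 (r = 3*(-15) = -45)
E(h, L) = L - 5*I*√3
E(r, 10)*309 + k = (10 - 5*I*√3)*309 - 179 = (3090 - 1545*I*√3) - 179 = 2911 - 1545*I*√3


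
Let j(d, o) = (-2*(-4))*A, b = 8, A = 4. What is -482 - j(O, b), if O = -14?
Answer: -514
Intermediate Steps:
j(d, o) = 32 (j(d, o) = -2*(-4)*4 = 8*4 = 32)
-482 - j(O, b) = -482 - 1*32 = -482 - 32 = -514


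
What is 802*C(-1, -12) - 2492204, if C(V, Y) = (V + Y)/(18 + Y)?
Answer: -7481825/3 ≈ -2.4939e+6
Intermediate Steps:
C(V, Y) = (V + Y)/(18 + Y)
802*C(-1, -12) - 2492204 = 802*((-1 - 12)/(18 - 12)) - 2492204 = 802*(-13/6) - 2492204 = -5213/3 - 2492204 = -7481825/3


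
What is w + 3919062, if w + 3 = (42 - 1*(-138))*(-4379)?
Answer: 3130839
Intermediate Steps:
w = -788223 (w = -3 + (42 - 1*(-138))*(-4379) = -3 + (42 + 138)*(-4379) = -3 + 180*(-4379) = -3 - 788220 = -788223)
w + 3919062 = -788223 + 3919062 = 3130839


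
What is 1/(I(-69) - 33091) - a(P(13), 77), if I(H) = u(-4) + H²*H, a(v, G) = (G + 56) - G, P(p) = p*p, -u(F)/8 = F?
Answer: -20247809/361568 ≈ -56.000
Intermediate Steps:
u(F) = -8*F
P(p) = p²
a(v, G) = 56 (a(v, G) = (56 + G) - G = 56)
I(H) = 32 + H³ (I(H) = -8*(-4) + H²*H = 32 + H³)
1/(I(-69) - 33091) - a(P(13), 77) = 1/((32 + (-69)³) - 33091) - 1*56 = 1/((32 - 328509) - 33091) - 56 = 1/(-328477 - 33091) - 56 = 1/(-361568) - 56 = -1/361568 - 56 = -20247809/361568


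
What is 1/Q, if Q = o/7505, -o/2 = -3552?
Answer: 7505/7104 ≈ 1.0564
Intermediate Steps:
o = 7104 (o = -2*(-3552) = 7104)
Q = 7104/7505 ≈ 0.94657
1/Q = 1/(7104/7505) = 7505/7104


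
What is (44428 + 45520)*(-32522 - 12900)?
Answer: -4085618056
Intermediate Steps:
(44428 + 45520)*(-32522 - 12900) = 89948*(-45422) = -4085618056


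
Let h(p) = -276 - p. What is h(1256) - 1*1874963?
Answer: -1876495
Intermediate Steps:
h(1256) - 1*1874963 = (-276 - 1*1256) - 1*1874963 = (-276 - 1256) - 1874963 = -1532 - 1874963 = -1876495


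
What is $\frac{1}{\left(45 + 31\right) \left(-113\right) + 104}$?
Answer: $- \frac{1}{8484} \approx -0.00011787$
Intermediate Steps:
$\frac{1}{\left(45 + 31\right) \left(-113\right) + 104} = \frac{1}{76 \left(-113\right) + 104} = \frac{1}{-8588 + 104} = \frac{1}{-8484} = - \frac{1}{8484}$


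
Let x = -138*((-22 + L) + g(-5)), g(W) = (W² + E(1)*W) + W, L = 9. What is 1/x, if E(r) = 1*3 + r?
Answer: 1/1794 ≈ 0.00055741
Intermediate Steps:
E(r) = 3 + r
g(W) = W² + 5*W (g(W) = (W² + (3 + 1)*W) + W = (W² + 4*W) + W = W² + 5*W)
x = 1794 (x = -138*((-22 + 9) - 5*(5 - 5)) = -138*(-13 - 5*0) = -138*(-13 + 0) = -138*(-13) = 1794)
1/x = 1/1794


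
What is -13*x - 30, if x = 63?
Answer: -849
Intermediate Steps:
-13*x - 30 = -13*63 - 30 = -819 - 30 = -849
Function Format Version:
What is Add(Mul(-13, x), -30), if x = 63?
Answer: -849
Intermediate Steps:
Add(Mul(-13, x), -30) = Add(Mul(-13, 63), -30) = Add(-819, -30) = -849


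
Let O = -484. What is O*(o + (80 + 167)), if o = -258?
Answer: 5324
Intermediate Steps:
O*(o + (80 + 167)) = -484*(-258 + (80 + 167)) = -484*(-258 + 247) = -484*(-11) = 5324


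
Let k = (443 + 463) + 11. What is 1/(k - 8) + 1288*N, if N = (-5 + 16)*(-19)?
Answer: -244695527/909 ≈ -2.6919e+5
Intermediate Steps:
k = 917 (k = 906 + 11 = 917)
N = -209 (N = 11*(-19) = -209)
1/(k - 8) + 1288*N = 1/(917 - 8) + 1288*(-209) = 1/909 - 269192 = -244695527/909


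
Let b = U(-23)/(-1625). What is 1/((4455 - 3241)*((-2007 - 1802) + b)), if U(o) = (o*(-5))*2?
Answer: -325/1502896794 ≈ -2.1625e-7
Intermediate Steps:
U(o) = -10*o (U(o) = -5*o*2 = -10*o)
b = -46/325 (b = -10*(-23)/(-1625) = 230*(-1/1625) = -46/325 ≈ -0.14154)
1/((4455 - 3241)*((-2007 - 1802) + b)) = 1/((4455 - 3241)*((-2007 - 1802) - 46/325)) = 1/(1214*(-3809 - 46/325)) = 1/(1214*(-1237971/325)) = 1/(-1502896794/325) = -325/1502896794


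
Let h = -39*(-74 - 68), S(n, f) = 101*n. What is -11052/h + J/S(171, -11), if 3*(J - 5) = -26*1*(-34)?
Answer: -94609769/47823399 ≈ -1.9783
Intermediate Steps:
J = 899/3 (J = 5 + (-26*1*(-34))/3 = 5 + (-26*(-34))/3 = 5 + (⅓)*884 = 5 + 884/3 = 899/3 ≈ 299.67)
h = 5538 (h = -39*(-142) = 5538)
-11052/h + J/S(171, -11) = -11052/5538 + 899/(3*((101*171))) = -11052*1/5538 + (899/3)/17271 = -1842/923 + (899/3)*(1/17271) = -1842/923 + 899/51813 = -94609769/47823399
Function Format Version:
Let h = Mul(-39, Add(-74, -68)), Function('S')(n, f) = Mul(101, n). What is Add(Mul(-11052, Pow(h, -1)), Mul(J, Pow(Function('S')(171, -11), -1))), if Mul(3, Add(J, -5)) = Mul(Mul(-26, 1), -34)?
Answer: Rational(-94609769, 47823399) ≈ -1.9783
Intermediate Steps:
J = Rational(899, 3) (J = Add(5, Mul(Rational(1, 3), Mul(Mul(-26, 1), -34))) = Add(5, Mul(Rational(1, 3), Mul(-26, -34))) = Add(5, Mul(Rational(1, 3), 884)) = Add(5, Rational(884, 3)) = Rational(899, 3) ≈ 299.67)
h = 5538 (h = Mul(-39, -142) = 5538)
Add(Mul(-11052, Pow(h, -1)), Mul(J, Pow(Function('S')(171, -11), -1))) = Add(Mul(-11052, Pow(5538, -1)), Mul(Rational(899, 3), Pow(Mul(101, 171), -1))) = Add(Mul(-11052, Rational(1, 5538)), Mul(Rational(899, 3), Pow(17271, -1))) = Add(Rational(-1842, 923), Mul(Rational(899, 3), Rational(1, 17271))) = Add(Rational(-1842, 923), Rational(899, 51813)) = Rational(-94609769, 47823399)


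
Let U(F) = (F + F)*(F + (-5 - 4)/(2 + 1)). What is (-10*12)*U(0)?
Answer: 0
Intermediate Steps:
U(F) = 2*F*(-3 + F) (U(F) = (2*F)*(F - 9/3) = (2*F)*(F - 9*⅓) = (2*F)*(F - 3) = (2*F)*(-3 + F) = 2*F*(-3 + F))
(-10*12)*U(0) = (-10*12)*(2*0*(-3 + 0)) = -240*0*(-3) = -120*0 = 0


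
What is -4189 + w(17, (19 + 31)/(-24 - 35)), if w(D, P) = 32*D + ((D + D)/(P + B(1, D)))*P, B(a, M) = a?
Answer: -34505/9 ≈ -3833.9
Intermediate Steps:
w(D, P) = 32*D + 2*D*P/(1 + P) (w(D, P) = 32*D + ((D + D)/(P + 1))*P = 32*D + ((2*D)/(1 + P))*P = 32*D + (2*D/(1 + P))*P = 32*D + 2*D*P/(1 + P))
-4189 + w(17, (19 + 31)/(-24 - 35)) = -4189 + 2*17*(16 + 17*((19 + 31)/(-24 - 35)))/(1 + (19 + 31)/(-24 - 35)) = -4189 + 2*17*(16 + 17*(50/(-59)))/(1 + 50/(-59)) = -4189 + 2*17*(16 + 17*(50*(-1/59)))/(1 + 50*(-1/59)) = -4189 + 2*17*(16 + 17*(-50/59))/(1 - 50/59) = -4189 + 2*17*(16 - 850/59)/(9/59) = -4189 + 2*17*(59/9)*(94/59) = -4189 + 3196/9 = -34505/9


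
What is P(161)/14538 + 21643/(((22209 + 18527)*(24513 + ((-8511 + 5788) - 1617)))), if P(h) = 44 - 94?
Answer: -20386860233/5973426707232 ≈ -0.0034129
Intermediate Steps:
P(h) = -50
P(161)/14538 + 21643/(((22209 + 18527)*(24513 + ((-8511 + 5788) - 1617)))) = -50/14538 + 21643/(((22209 + 18527)*(24513 + ((-8511 + 5788) - 1617)))) = -50*1/14538 + 21643/((40736*(24513 + (-2723 - 1617)))) = -25/7269 + 21643/((40736*(24513 - 4340))) = -25/7269 + 21643/((40736*20173)) = -25/7269 + 21643/821767328 = -20386860233/5973426707232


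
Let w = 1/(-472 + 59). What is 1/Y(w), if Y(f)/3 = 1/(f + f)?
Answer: -2/1239 ≈ -0.0016142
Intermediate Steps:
w = -1/413 (w = 1/(-413) = -1/413 ≈ -0.0024213)
Y(f) = 3/(2*f) (Y(f) = 3/(f + f) = 3/((2*f)) = 3*(1/(2*f)) = 3/(2*f))
1/Y(w) = 1/(3/(2*(-1/413))) = 1/((3/2)*(-413)) = 1/(-1239/2) = -2/1239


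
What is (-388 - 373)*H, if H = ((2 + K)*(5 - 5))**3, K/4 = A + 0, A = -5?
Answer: 0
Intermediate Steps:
K = -20 (K = 4*(-5 + 0) = 4*(-5) = -20)
H = 0 (H = ((2 - 20)*(5 - 5))**3 = (-18*0)**3 = 0**3 = 0)
(-388 - 373)*H = (-388 - 373)*0 = -761*0 = 0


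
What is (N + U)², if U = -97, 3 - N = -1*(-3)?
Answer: 9409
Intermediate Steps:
N = 0 (N = 3 - (-1)*(-3) = 3 - 1*3 = 3 - 3 = 0)
(N + U)² = (0 - 97)² = (-97)² = 9409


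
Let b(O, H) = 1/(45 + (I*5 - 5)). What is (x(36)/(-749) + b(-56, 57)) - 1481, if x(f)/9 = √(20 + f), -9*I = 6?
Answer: -162907/110 - 18*√14/749 ≈ -1481.1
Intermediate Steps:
I = -⅔ (I = -⅑*6 = -⅔ ≈ -0.66667)
b(O, H) = 3/110 (b(O, H) = 1/(45 + (-⅔*5 - 5)) = 1/(45 + (-10/3 - 5)) = 1/(45 - 25/3) = 1/(110/3) = 3/110)
x(f) = 9*√(20 + f)
(x(36)/(-749) + b(-56, 57)) - 1481 = ((9*√(20 + 36))/(-749) + 3/110) - 1481 = ((9*√56)*(-1/749) + 3/110) - 1481 = ((9*(2*√14))*(-1/749) + 3/110) - 1481 = ((18*√14)*(-1/749) + 3/110) - 1481 = (-18*√14/749 + 3/110) - 1481 = (3/110 - 18*√14/749) - 1481 = -162907/110 - 18*√14/749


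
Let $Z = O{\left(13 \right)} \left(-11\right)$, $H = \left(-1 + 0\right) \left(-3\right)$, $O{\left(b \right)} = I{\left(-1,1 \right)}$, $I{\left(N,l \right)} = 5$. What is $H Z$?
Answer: $-165$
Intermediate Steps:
$O{\left(b \right)} = 5$
$H = 3$ ($H = \left(-1\right) \left(-3\right) = 3$)
$Z = -55$ ($Z = 5 \left(-11\right) = -55$)
$H Z = 3 \left(-55\right) = -165$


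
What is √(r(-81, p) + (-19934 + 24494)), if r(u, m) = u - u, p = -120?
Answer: 4*√285 ≈ 67.528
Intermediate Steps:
r(u, m) = 0
√(r(-81, p) + (-19934 + 24494)) = √(0 + (-19934 + 24494)) = √(0 + 4560) = √4560 = 4*√285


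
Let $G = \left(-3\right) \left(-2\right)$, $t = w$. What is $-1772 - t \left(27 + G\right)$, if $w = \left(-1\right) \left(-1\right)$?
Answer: $-1805$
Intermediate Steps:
$w = 1$
$t = 1$
$G = 6$
$-1772 - t \left(27 + G\right) = -1772 - 1 \left(27 + 6\right) = -1772 - 1 \cdot 33 = -1772 - 33 = -1805$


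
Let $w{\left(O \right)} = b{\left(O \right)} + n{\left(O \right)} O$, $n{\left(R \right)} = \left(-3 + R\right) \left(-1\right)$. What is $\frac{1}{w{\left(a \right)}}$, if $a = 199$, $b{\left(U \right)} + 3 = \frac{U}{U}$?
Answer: $- \frac{1}{39006} \approx -2.5637 \cdot 10^{-5}$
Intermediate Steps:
$b{\left(U \right)} = -2$ ($b{\left(U \right)} = -3 + \frac{U}{U} = -3 + 1 = -2$)
$n{\left(R \right)} = 3 - R$
$w{\left(O \right)} = -2 + O \left(3 - O\right)$ ($w{\left(O \right)} = -2 + \left(3 - O\right) O = -2 + O \left(3 - O\right)$)
$\frac{1}{w{\left(a \right)}} = \frac{1}{-2 - 199 \left(-3 + 199\right)} = \frac{1}{-2 - 199 \cdot 196} = \frac{1}{-2 - 39004} = \frac{1}{-39006} = - \frac{1}{39006}$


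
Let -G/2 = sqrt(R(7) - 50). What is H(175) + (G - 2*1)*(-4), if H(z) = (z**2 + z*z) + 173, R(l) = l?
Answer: 61431 + 8*I*sqrt(43) ≈ 61431.0 + 52.46*I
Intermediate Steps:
H(z) = 173 + 2*z**2 (H(z) = (z**2 + z**2) + 173 = 2*z**2 + 173 = 173 + 2*z**2)
G = -2*I*sqrt(43) (G = -2*sqrt(7 - 50) = -2*I*sqrt(43) ≈ -13.115*I)
H(175) + (G - 2*1)*(-4) = (173 + 2*175**2) + (-2*I*sqrt(43) - 2*1)*(-4) = (173 + 2*30625) + (-2*I*sqrt(43) - 2)*(-4) = (173 + 61250) + (-2 - 2*I*sqrt(43))*(-4) = 61423 + (8 + 8*I*sqrt(43)) = 61431 + 8*I*sqrt(43)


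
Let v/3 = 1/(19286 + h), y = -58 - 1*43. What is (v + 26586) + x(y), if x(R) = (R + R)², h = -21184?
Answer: 127906217/1898 ≈ 67390.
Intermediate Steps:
y = -101 (y = -58 - 43 = -101)
x(R) = 4*R² (x(R) = (2*R)² = 4*R²)
v = -3/1898 (v = 3/(19286 - 21184) = 3/(-1898) = 3*(-1/1898) = -3/1898 ≈ -0.0015806)
(v + 26586) + x(y) = (-3/1898 + 26586) + 4*(-101)² = 50460225/1898 + 4*10201 = 50460225/1898 + 40804 = 127906217/1898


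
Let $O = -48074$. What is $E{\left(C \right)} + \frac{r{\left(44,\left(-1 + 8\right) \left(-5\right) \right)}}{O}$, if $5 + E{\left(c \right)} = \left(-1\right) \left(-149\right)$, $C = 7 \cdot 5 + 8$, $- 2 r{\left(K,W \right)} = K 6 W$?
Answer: $\frac{3459018}{24037} \approx 143.9$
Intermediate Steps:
$r{\left(K,W \right)} = - 3 K W$ ($r{\left(K,W \right)} = - \frac{K 6 W}{2} = - \frac{6 K W}{2} = - 3 K W$)
$C = 43$ ($C = 35 + 8 = 43$)
$E{\left(c \right)} = 144$ ($E{\left(c \right)} = -5 - -149 = -5 + 149 = 144$)
$E{\left(C \right)} + \frac{r{\left(44,\left(-1 + 8\right) \left(-5\right) \right)}}{O} = 144 + \frac{\left(-3\right) 44 \left(-1 + 8\right) \left(-5\right)}{-48074} = 144 + \left(-3\right) 44 \cdot 7 \left(-5\right) \left(- \frac{1}{48074}\right) = 144 + \left(-3\right) 44 \left(-35\right) \left(- \frac{1}{48074}\right) = 144 + 4620 \left(- \frac{1}{48074}\right) = 144 - \frac{2310}{24037} = \frac{3459018}{24037}$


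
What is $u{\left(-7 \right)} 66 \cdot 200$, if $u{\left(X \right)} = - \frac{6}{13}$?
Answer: $- \frac{79200}{13} \approx -6092.3$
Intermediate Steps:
$u{\left(X \right)} = - \frac{6}{13}$ ($u{\left(X \right)} = \left(-6\right) \frac{1}{13} = - \frac{6}{13}$)
$u{\left(-7 \right)} 66 \cdot 200 = \left(- \frac{6}{13}\right) 66 \cdot 200 = \left(- \frac{396}{13}\right) 200 = - \frac{79200}{13}$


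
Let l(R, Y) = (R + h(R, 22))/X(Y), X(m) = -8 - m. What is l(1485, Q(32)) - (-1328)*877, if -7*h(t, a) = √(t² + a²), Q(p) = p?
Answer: 9316951/8 + 11*√18229/280 ≈ 1.1646e+6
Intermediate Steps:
h(t, a) = -√(a² + t²)/7 (h(t, a) = -√(t² + a²)/7 = -√(a² + t²)/7)
l(R, Y) = (R - √(484 + R²)/7)/(-8 - Y) (l(R, Y) = (R - √(22² + R²)/7)/(-8 - Y) = (R - √(484 + R²)/7)/(-8 - Y))
l(1485, Q(32)) - (-1328)*877 = (-1*1485 + √(484 + 1485²)/7)/(8 + 32) - (-1328)*877 = (-1485 + √(484 + 2205225)/7)/40 - 1*(-1164656) = (-1485 + √2205709/7)/40 + 1164656 = (-1485 + (11*√18229)/7)/40 + 1164656 = (-1485 + 11*√18229/7)/40 + 1164656 = (-297/8 + 11*√18229/280) + 1164656 = 9316951/8 + 11*√18229/280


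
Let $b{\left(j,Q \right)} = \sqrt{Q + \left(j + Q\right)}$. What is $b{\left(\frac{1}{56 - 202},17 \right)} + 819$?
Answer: $819 + \frac{\sqrt{724598}}{146} \approx 824.83$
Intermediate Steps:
$b{\left(j,Q \right)} = \sqrt{j + 2 Q}$ ($b{\left(j,Q \right)} = \sqrt{Q + \left(Q + j\right)} = \sqrt{j + 2 Q}$)
$b{\left(\frac{1}{56 - 202},17 \right)} + 819 = \sqrt{\frac{1}{56 - 202} + 2 \cdot 17} + 819 = \sqrt{\frac{1}{-146} + 34} + 819 = \sqrt{- \frac{1}{146} + 34} + 819 = \sqrt{\frac{4963}{146}} + 819 = \frac{\sqrt{724598}}{146} + 819 = 819 + \frac{\sqrt{724598}}{146}$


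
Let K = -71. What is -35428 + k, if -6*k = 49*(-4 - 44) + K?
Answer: -210145/6 ≈ -35024.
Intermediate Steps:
k = 2423/6 (k = -(49*(-4 - 44) - 71)/6 = -(49*(-48) - 71)/6 = -(-2352 - 71)/6 = -⅙*(-2423) = 2423/6 ≈ 403.83)
-35428 + k = -35428 + 2423/6 = -210145/6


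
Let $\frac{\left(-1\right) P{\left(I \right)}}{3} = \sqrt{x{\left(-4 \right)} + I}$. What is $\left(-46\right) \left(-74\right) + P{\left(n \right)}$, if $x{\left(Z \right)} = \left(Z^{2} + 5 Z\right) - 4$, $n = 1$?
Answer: $3404 - 3 i \sqrt{7} \approx 3404.0 - 7.9373 i$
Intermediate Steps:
$x{\left(Z \right)} = -4 + Z^{2} + 5 Z$
$P{\left(I \right)} = - 3 \sqrt{-8 + I}$ ($P{\left(I \right)} = - 3 \sqrt{\left(-4 + \left(-4\right)^{2} + 5 \left(-4\right)\right) + I} = - 3 \sqrt{\left(-4 + 16 - 20\right) + I} = - 3 \sqrt{-8 + I}$)
$\left(-46\right) \left(-74\right) + P{\left(n \right)} = \left(-46\right) \left(-74\right) - 3 \sqrt{-8 + 1} = 3404 - 3 \sqrt{-7} = 3404 - 3 i \sqrt{7}$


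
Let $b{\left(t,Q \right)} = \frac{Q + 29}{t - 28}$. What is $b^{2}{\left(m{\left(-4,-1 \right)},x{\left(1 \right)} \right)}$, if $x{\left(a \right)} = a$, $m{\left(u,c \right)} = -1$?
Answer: $\frac{900}{841} \approx 1.0702$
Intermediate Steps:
$b{\left(t,Q \right)} = \frac{29 + Q}{-28 + t}$
$b^{2}{\left(m{\left(-4,-1 \right)},x{\left(1 \right)} \right)} = \left(\frac{29 + 1}{-28 - 1}\right)^{2} = \left(\frac{1}{-29} \cdot 30\right)^{2} = \left(\left(- \frac{1}{29}\right) 30\right)^{2} = \left(- \frac{30}{29}\right)^{2} = \frac{900}{841}$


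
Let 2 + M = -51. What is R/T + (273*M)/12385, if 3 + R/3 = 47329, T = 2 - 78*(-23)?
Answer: 866205603/11121730 ≈ 77.884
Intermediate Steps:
M = -53 (M = -2 - 51 = -53)
T = 1796 (T = 2 + 1794 = 1796)
R = 141978 (R = -9 + 3*47329 = -9 + 141987 = 141978)
R/T + (273*M)/12385 = 141978/1796 + (273*(-53))/12385 = 141978*(1/1796) - 14469*1/12385 = 70989/898 - 14469/12385 = 866205603/11121730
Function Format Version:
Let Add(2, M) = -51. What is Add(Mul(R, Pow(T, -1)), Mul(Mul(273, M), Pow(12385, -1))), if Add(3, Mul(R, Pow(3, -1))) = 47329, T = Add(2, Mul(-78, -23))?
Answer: Rational(866205603, 11121730) ≈ 77.884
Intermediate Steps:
M = -53 (M = Add(-2, -51) = -53)
T = 1796 (T = Add(2, 1794) = 1796)
R = 141978 (R = Add(-9, Mul(3, 47329)) = Add(-9, 141987) = 141978)
Add(Mul(R, Pow(T, -1)), Mul(Mul(273, M), Pow(12385, -1))) = Add(Mul(141978, Pow(1796, -1)), Mul(Mul(273, -53), Pow(12385, -1))) = Add(Mul(141978, Rational(1, 1796)), Mul(-14469, Rational(1, 12385))) = Add(Rational(70989, 898), Rational(-14469, 12385)) = Rational(866205603, 11121730)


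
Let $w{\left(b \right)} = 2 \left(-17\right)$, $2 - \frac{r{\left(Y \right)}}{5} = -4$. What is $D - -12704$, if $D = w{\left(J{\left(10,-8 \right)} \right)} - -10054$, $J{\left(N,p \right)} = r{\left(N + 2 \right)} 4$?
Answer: $22724$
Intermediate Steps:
$r{\left(Y \right)} = 30$ ($r{\left(Y \right)} = 10 - -20 = 10 + 20 = 30$)
$J{\left(N,p \right)} = 120$ ($J{\left(N,p \right)} = 30 \cdot 4 = 120$)
$w{\left(b \right)} = -34$
$D = 10020$ ($D = -34 - -10054 = -34 + 10054 = 10020$)
$D - -12704 = 10020 - -12704 = 10020 + 12704 = 22724$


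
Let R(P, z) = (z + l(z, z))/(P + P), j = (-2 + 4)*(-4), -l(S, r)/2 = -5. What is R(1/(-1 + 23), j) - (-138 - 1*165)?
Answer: 325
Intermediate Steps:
l(S, r) = 10 (l(S, r) = -2*(-5) = 10)
j = -8 (j = 2*(-4) = -8)
R(P, z) = (10 + z)/(2*P) (R(P, z) = (z + 10)/(P + P) = (10 + z)/((2*P)) = (10 + z)*(1/(2*P)) = (10 + z)/(2*P))
R(1/(-1 + 23), j) - (-138 - 1*165) = (10 - 8)/(2*(1/(-1 + 23))) - (-138 - 1*165) = (½)*2/1/22 - (-138 - 165) = (½)*2/(1/22) - 1*(-303) = (½)*22*2 + 303 = 22 + 303 = 325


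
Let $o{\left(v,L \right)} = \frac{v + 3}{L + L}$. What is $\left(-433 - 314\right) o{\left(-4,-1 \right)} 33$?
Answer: $- \frac{24651}{2} \approx -12326.0$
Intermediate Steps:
$o{\left(v,L \right)} = \frac{3 + v}{2 L}$
$\left(-433 - 314\right) o{\left(-4,-1 \right)} 33 = \left(-433 - 314\right) \frac{3 - 4}{2 \left(-1\right)} 33 = \left(-433 - 314\right) \frac{1}{2} \left(-1\right) \left(-1\right) 33 = \left(-433 - 314\right) \frac{1}{2} \cdot 33 = \left(-747\right) \frac{33}{2} = - \frac{24651}{2}$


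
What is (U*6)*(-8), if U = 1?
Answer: -48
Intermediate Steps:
(U*6)*(-8) = (1*6)*(-8) = 6*(-8) = -48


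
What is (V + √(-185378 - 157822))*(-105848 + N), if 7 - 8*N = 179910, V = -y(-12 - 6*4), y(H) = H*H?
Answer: 166323294 - 5133435*I*√858/2 ≈ 1.6632e+8 - 7.5183e+7*I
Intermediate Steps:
y(H) = H²
V = -1296 (V = -(-12 - 6*4)² = -(-12 - 24)² = -1*(-36)² = -1*1296 = -1296)
N = -179903/8 (N = 7/8 - ⅛*179910 = 7/8 - 89955/4 = -179903/8 ≈ -22488.)
(V + √(-185378 - 157822))*(-105848 + N) = (-1296 + √(-185378 - 157822))*(-105848 - 179903/8) = (-1296 + √(-343200))*(-1026687/8) = (-1296 + 20*I*√858)*(-1026687/8) = 166323294 - 5133435*I*√858/2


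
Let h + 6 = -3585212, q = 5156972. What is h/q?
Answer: -1792609/2578486 ≈ -0.69522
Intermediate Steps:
h = -3585218 (h = -6 - 3585212 = -3585218)
h/q = -3585218/5156972 = -3585218*1/5156972 = -1792609/2578486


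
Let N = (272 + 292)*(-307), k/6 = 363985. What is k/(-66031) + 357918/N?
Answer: -66962222023/1905522598 ≈ -35.141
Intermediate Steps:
k = 2183910 (k = 6*363985 = 2183910)
N = -173148 (N = 564*(-307) = -173148)
k/(-66031) + 357918/N = 2183910/(-66031) + 357918/(-173148) = 2183910*(-1/66031) + 357918*(-1/173148) = -2183910/66031 - 59653/28858 = -66962222023/1905522598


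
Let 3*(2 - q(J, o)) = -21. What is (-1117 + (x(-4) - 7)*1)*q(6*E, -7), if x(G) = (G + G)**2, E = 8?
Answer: -9540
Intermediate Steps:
x(G) = 4*G**2 (x(G) = (2*G)**2 = 4*G**2)
q(J, o) = 9 (q(J, o) = 2 - 1/3*(-21) = 2 + 7 = 9)
(-1117 + (x(-4) - 7)*1)*q(6*E, -7) = (-1117 + (4*(-4)**2 - 7)*1)*9 = (-1117 + (4*16 - 7)*1)*9 = (-1117 + (64 - 7)*1)*9 = (-1117 + 57*1)*9 = (-1117 + 57)*9 = -1060*9 = -9540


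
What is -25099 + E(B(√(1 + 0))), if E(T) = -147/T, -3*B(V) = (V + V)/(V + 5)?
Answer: -23776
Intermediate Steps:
B(V) = -2*V/(3*(5 + V)) (B(V) = -(V + V)/(3*(V + 5)) = -2*V/(3*(5 + V)))
-25099 + E(B(√(1 + 0))) = -25099 - 147*(-(15 + 3*√(1 + 0))/(2*√(1 + 0))) = -25099 - 147/((-2*√1/(15 + 3*√1))) = -25099 - 147/((-2*1/(15 + 3*1))) = -25099 - 147/((-2*1/(15 + 3))) = -25099 - 147/((-2*1/18)) = -25099 - 147/((-2*1*1/18)) = -25099 - 147/(-⅑) = -25099 - 147*(-9) = -25099 + 1323 = -23776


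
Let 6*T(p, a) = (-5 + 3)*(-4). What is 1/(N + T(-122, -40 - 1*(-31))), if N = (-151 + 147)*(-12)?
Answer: 3/148 ≈ 0.020270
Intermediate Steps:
T(p, a) = 4/3 (T(p, a) = ((-5 + 3)*(-4))/6 = (-2*(-4))/6 = (1/6)*8 = 4/3)
N = 48 (N = -4*(-12) = 48)
1/(N + T(-122, -40 - 1*(-31))) = 1/(48 + 4/3) = 1/(148/3) = 3/148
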